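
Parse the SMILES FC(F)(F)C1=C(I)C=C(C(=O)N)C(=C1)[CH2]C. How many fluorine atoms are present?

3

Scan the SMILES for F atoms (remember two-letter symbols like Cl and Br are single atoms).
Fluorine count: 3.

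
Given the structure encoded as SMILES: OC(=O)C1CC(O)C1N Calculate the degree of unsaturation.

2

Degree of unsaturation = (number of rings) + (number of π bonds).
Ring closures in the SMILES: 1.
π bonds: 1 double bond (each 1 DoU) → 1 DoU from unsaturation.
Total DoU = 1 + 1 = 2.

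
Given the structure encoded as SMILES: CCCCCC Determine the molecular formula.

Walk through each heavy atom and fill implicit hydrogens from standard valence (C 4, N 3, O 2, S 2, halogen 1):
  atom 1: C, bond orders sum to 1 (valence 4) → 3 H
  atom 2: C, bond orders sum to 2 (valence 4) → 2 H
  atom 3: C, bond orders sum to 2 (valence 4) → 2 H
  atom 4: C, bond orders sum to 2 (valence 4) → 2 H
  atom 5: C, bond orders sum to 2 (valence 4) → 2 H
  atom 6: C, bond orders sum to 1 (valence 4) → 3 H
Totals → C:6, H:14.
In Hill order: C6H14.

C6H14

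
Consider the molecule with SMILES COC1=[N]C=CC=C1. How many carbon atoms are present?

6

Count every carbon token in the SMILES (each C, including those in ring-closure positions and inside branches).
Carbon count: 6.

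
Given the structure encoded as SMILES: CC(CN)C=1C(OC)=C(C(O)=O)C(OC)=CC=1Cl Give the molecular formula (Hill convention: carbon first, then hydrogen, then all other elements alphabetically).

C12H16ClNO4

Walk through each heavy atom and fill implicit hydrogens from standard valence (C 4, N 3, O 2, S 2, halogen 1):
  atom 1: C, bond orders sum to 1 (valence 4) → 3 H
  atom 2: C, bond orders sum to 3 (valence 4) → 1 H
  atom 3: C, bond orders sum to 2 (valence 4) → 2 H
  atom 4: N, bond orders sum to 1 (valence 3) → 2 H
  atom 5: C, bond orders sum to 4 (valence 4) → 0 H
  atom 6: C, bond orders sum to 4 (valence 4) → 0 H
  atom 7: O, bond orders sum to 2 (valence 2) → 0 H
  atom 8: C, bond orders sum to 1 (valence 4) → 3 H
  atom 9: C, bond orders sum to 4 (valence 4) → 0 H
  atom 10: C, bond orders sum to 4 (valence 4) → 0 H
  atom 11: O, bond orders sum to 1 (valence 2) → 1 H
  atom 12: O, bond orders sum to 2 (valence 2) → 0 H
  atom 13: C, bond orders sum to 4 (valence 4) → 0 H
  atom 14: O, bond orders sum to 2 (valence 2) → 0 H
  atom 15: C, bond orders sum to 1 (valence 4) → 3 H
  atom 16: C, bond orders sum to 3 (valence 4) → 1 H
  atom 17: C, bond orders sum to 4 (valence 4) → 0 H
  atom 18: Cl (halogen, monovalent) → 0 H
Totals → C:12, H:16, Cl:1, N:1, O:4.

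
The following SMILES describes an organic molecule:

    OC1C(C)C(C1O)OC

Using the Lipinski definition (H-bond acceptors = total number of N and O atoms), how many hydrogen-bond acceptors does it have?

N atoms: 0; O atoms: 3.
Lipinski HBA = 0 + 3 = 3.

3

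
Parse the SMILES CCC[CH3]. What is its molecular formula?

C4H10

Walk through each heavy atom and fill implicit hydrogens from standard valence (C 4, N 3, O 2, S 2, halogen 1):
  atom 1: C, bond orders sum to 1 (valence 4) → 3 H
  atom 2: C, bond orders sum to 2 (valence 4) → 2 H
  atom 3: C, bond orders sum to 2 (valence 4) → 2 H
  atom 4: C with explicit H count 3
Totals → C:4, H:10.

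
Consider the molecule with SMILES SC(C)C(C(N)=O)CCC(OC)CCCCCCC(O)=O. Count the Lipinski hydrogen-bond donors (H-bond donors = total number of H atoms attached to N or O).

Donors: find every N or O and count the H atoms it carries.
  atom 6 (N): bond orders sum to 1 → 2 H
  atom 7 (O): bond orders sum to 2 → 0 H
  atom 11 (O): bond orders sum to 2 → 0 H
  atom 20 (O): bond orders sum to 1 → 1 H
  atom 21 (O): bond orders sum to 2 → 0 H
Lipinski HBD = 3.

3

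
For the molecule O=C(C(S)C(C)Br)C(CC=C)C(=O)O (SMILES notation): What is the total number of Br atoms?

Scan the SMILES for Br atoms (remember two-letter symbols like Cl and Br are single atoms).
Bromine count: 1.

1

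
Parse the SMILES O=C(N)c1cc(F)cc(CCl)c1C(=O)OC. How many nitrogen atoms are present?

Scan the SMILES for N atoms (remember two-letter symbols like Cl and Br are single atoms).
Nitrogen count: 1.

1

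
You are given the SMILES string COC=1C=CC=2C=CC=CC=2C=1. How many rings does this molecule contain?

2

In SMILES, each pair of matching ring-closure digits denotes one ring-closing bond; the number of such bonds equals the number of independent rings.
Ring-closure bonds here: 2.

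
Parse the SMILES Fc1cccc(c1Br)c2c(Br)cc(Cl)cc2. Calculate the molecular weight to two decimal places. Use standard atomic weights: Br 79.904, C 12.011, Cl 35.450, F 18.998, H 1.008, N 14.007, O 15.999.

364.44 g/mol

First, the molecular formula is C12H6Br2ClF (counting implicit H from valence).
  Br: 2 × 79.904 = 159.808
  C: 12 × 12.011 = 144.132
  Cl: 1 × 35.450 = 35.450
  F: 1 × 18.998 = 18.998
  H: 6 × 1.008 = 6.048
Sum: 2×79.904 + 12×12.011 + 1×35.450 + 1×18.998 + 6×1.008 = 364.436 → 364.44 g/mol.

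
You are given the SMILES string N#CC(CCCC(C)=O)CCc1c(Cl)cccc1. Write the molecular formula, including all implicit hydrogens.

C15H18ClNO

Walk through each heavy atom and fill implicit hydrogens from standard valence (C 4, N 3, O 2, S 2, halogen 1); for lowercase aromatic atoms, an aromatic c carries 1 H when it has two neighbours and 0 H with three, and aromatic n carries 0 H:
  atom 1: N, bond orders sum to 3 (valence 3) → 0 H
  atom 2: C, bond orders sum to 4 (valence 4) → 0 H
  atom 3: C, bond orders sum to 3 (valence 4) → 1 H
  atom 4: C, bond orders sum to 2 (valence 4) → 2 H
  atom 5: C, bond orders sum to 2 (valence 4) → 2 H
  atom 6: C, bond orders sum to 2 (valence 4) → 2 H
  atom 7: C, bond orders sum to 4 (valence 4) → 0 H
  atom 8: C, bond orders sum to 1 (valence 4) → 3 H
  atom 9: O, bond orders sum to 2 (valence 2) → 0 H
  atom 10: C, bond orders sum to 2 (valence 4) → 2 H
  atom 11: C, bond orders sum to 2 (valence 4) → 2 H
  atom 12: aromatic c, 3 neighbours → 0 H
  atom 13: aromatic c, 3 neighbours → 0 H
  atom 14: Cl (halogen, monovalent) → 0 H
  atom 15: aromatic c, 2 neighbours → 1 H
  atom 16: aromatic c, 2 neighbours → 1 H
  atom 17: aromatic c, 2 neighbours → 1 H
  atom 18: aromatic c, 2 neighbours → 1 H
Totals → C:15, H:18, Cl:1, N:1, O:1.
In Hill order: C15H18ClNO.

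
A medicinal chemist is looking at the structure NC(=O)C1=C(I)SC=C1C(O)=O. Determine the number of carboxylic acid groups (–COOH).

1

The carboxylic acid motif appears at heavy-atom position 10 in the SMILES.
Other groups present: 1 amide.
Carboxylic acid count: 1.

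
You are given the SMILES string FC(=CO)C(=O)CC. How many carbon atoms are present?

5

Count every carbon token in the SMILES (each C, including those in ring-closure positions and inside branches).
Carbon count: 5.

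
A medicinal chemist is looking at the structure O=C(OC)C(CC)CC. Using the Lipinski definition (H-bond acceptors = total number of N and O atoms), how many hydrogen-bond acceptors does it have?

N atoms: 0; O atoms: 2.
Lipinski HBA = 0 + 2 = 2.

2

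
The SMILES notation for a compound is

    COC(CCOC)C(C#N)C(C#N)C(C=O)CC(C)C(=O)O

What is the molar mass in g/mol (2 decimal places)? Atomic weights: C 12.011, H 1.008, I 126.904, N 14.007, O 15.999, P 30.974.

First, the molecular formula is C15H22N2O5 (counting implicit H from valence).
  C: 15 × 12.011 = 180.165
  H: 22 × 1.008 = 22.176
  N: 2 × 14.007 = 28.014
  O: 5 × 15.999 = 79.995
Sum: 15×12.011 + 22×1.008 + 2×14.007 + 5×15.999 = 310.350 → 310.35 g/mol.

310.35 g/mol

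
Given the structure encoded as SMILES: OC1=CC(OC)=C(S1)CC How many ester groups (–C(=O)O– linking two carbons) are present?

0

Scan the SMILES for the ester motif — none present.
Groups that are present: 1 ether, 1 hydroxyl.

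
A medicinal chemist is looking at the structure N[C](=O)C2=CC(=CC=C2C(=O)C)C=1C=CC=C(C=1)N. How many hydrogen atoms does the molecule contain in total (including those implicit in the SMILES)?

Walk through each heavy atom and fill implicit hydrogens from standard valence (C 4, N 3, O 2, S 2, halogen 1):
  atom 1: N, bond orders sum to 1 (valence 3) → 2 H
  atom 2: C with explicit H count 0
  atom 3: O, bond orders sum to 2 (valence 2) → 0 H
  atom 4: C, bond orders sum to 4 (valence 4) → 0 H
  atom 5: C, bond orders sum to 3 (valence 4) → 1 H
  atom 6: C, bond orders sum to 4 (valence 4) → 0 H
  atom 7: C, bond orders sum to 3 (valence 4) → 1 H
  atom 8: C, bond orders sum to 3 (valence 4) → 1 H
  atom 9: C, bond orders sum to 4 (valence 4) → 0 H
  atom 10: C, bond orders sum to 4 (valence 4) → 0 H
  atom 11: O, bond orders sum to 2 (valence 2) → 0 H
  atom 12: C, bond orders sum to 1 (valence 4) → 3 H
  atom 13: C, bond orders sum to 4 (valence 4) → 0 H
  atom 14: C, bond orders sum to 3 (valence 4) → 1 H
  atom 15: C, bond orders sum to 3 (valence 4) → 1 H
  atom 16: C, bond orders sum to 3 (valence 4) → 1 H
  atom 17: C, bond orders sum to 4 (valence 4) → 0 H
  atom 18: C, bond orders sum to 3 (valence 4) → 1 H
  atom 19: N, bond orders sum to 1 (valence 3) → 2 H
Total hydrogens: 14.

14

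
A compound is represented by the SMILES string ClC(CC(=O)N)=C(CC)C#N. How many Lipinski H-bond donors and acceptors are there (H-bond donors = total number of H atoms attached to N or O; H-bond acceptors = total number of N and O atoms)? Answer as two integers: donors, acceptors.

2, 3

Donors: find every N or O and count the H atoms it carries.
  atom 5 (O): bond orders sum to 2 → 0 H
  atom 6 (N): bond orders sum to 1 → 2 H
  atom 11 (N): bond orders sum to 3 → 0 H
Lipinski HBD = 2.
Acceptors: N atoms = 2, O atoms = 1 → HBA = 3.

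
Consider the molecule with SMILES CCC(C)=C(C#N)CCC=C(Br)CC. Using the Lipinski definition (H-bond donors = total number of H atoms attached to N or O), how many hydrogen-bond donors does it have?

Donors: find every N or O and count the H atoms it carries.
  atom 7 (N): bond orders sum to 3 → 0 H
Lipinski HBD = 0.

0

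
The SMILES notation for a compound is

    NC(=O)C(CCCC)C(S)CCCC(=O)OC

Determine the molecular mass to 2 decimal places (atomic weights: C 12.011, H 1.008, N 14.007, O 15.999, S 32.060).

First, the molecular formula is C12H23NO3S (counting implicit H from valence).
  C: 12 × 12.011 = 144.132
  H: 23 × 1.008 = 23.184
  N: 1 × 14.007 = 14.007
  O: 3 × 15.999 = 47.997
  S: 1 × 32.060 = 32.060
Sum: 12×12.011 + 23×1.008 + 1×14.007 + 3×15.999 + 1×32.060 = 261.380 → 261.38 g/mol.

261.38 g/mol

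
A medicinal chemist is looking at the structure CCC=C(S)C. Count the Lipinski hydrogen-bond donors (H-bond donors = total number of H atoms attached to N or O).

Donors: find every N or O and count the H atoms it carries.
  (no N or O atoms present)
Lipinski HBD = 0.

0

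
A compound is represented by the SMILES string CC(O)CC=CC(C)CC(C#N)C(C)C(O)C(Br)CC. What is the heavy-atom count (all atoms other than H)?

20

Every atom symbol written in the SMILES (organic subset) is one heavy atom; implicit H are not written.
Heavy atoms by element → Br:1, C:16, N:1, O:2.
Total: 20.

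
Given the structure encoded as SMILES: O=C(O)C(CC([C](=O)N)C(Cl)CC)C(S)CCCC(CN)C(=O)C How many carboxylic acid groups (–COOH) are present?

The carboxylic acid motif appears at heavy-atom position 2 in the SMILES.
Other groups present: 1 amide, 1 ketone, 1 primary amine, 1 thiol.
Carboxylic acid count: 1.

1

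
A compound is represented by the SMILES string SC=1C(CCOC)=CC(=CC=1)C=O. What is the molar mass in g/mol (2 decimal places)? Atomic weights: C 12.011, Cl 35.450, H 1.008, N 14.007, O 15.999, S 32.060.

196.26 g/mol

First, the molecular formula is C10H12O2S (counting implicit H from valence).
  C: 10 × 12.011 = 120.110
  H: 12 × 1.008 = 12.096
  O: 2 × 15.999 = 31.998
  S: 1 × 32.060 = 32.060
Sum: 10×12.011 + 12×1.008 + 2×15.999 + 1×32.060 = 196.264 → 196.26 g/mol.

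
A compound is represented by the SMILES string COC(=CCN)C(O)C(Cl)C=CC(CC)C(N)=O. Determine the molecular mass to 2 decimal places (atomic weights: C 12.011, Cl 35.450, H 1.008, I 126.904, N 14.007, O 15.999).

276.76 g/mol

First, the molecular formula is C12H21ClN2O3 (counting implicit H from valence).
  C: 12 × 12.011 = 144.132
  Cl: 1 × 35.450 = 35.450
  H: 21 × 1.008 = 21.168
  N: 2 × 14.007 = 28.014
  O: 3 × 15.999 = 47.997
Sum: 12×12.011 + 1×35.450 + 21×1.008 + 2×14.007 + 3×15.999 = 276.761 → 276.76 g/mol.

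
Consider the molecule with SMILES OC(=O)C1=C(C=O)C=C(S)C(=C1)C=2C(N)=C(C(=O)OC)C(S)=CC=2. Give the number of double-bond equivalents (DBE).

11

Degree of unsaturation = (number of rings) + (number of π bonds).
Ring closures in the SMILES: 2.
π bonds: 9 double bonds (each 1 DoU) → 9 DoU from unsaturation.
Total DoU = 2 + 9 = 11.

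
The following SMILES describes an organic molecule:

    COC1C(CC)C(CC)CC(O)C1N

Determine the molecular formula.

C11H23NO2

Walk through each heavy atom and fill implicit hydrogens from standard valence (C 4, N 3, O 2, S 2, halogen 1):
  atom 1: C, bond orders sum to 1 (valence 4) → 3 H
  atom 2: O, bond orders sum to 2 (valence 2) → 0 H
  atom 3: C, bond orders sum to 3 (valence 4) → 1 H
  atom 4: C, bond orders sum to 3 (valence 4) → 1 H
  atom 5: C, bond orders sum to 2 (valence 4) → 2 H
  atom 6: C, bond orders sum to 1 (valence 4) → 3 H
  atom 7: C, bond orders sum to 3 (valence 4) → 1 H
  atom 8: C, bond orders sum to 2 (valence 4) → 2 H
  atom 9: C, bond orders sum to 1 (valence 4) → 3 H
  atom 10: C, bond orders sum to 2 (valence 4) → 2 H
  atom 11: C, bond orders sum to 3 (valence 4) → 1 H
  atom 12: O, bond orders sum to 1 (valence 2) → 1 H
  atom 13: C, bond orders sum to 3 (valence 4) → 1 H
  atom 14: N, bond orders sum to 1 (valence 3) → 2 H
Totals → C:11, H:23, N:1, O:2.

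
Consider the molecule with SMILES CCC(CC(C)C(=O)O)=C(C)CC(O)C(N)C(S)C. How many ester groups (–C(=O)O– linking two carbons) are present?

0

Scan the SMILES for the ester motif — none present.
Groups that are present: 1 alkene, 1 carboxylic acid, 1 hydroxyl, 1 primary amine, 1 thiol.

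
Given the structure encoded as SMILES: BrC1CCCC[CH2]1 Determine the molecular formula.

C6H11Br

Walk through each heavy atom and fill implicit hydrogens from standard valence (C 4, N 3, O 2, S 2, halogen 1):
  atom 1: Br (halogen, monovalent) → 0 H
  atom 2: C, bond orders sum to 3 (valence 4) → 1 H
  atom 3: C, bond orders sum to 2 (valence 4) → 2 H
  atom 4: C, bond orders sum to 2 (valence 4) → 2 H
  atom 5: C, bond orders sum to 2 (valence 4) → 2 H
  atom 6: C, bond orders sum to 2 (valence 4) → 2 H
  atom 7: C with explicit H count 2
Totals → C:6, H:11, Br:1.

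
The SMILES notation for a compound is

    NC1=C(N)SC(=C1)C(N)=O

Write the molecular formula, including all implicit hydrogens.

Walk through each heavy atom and fill implicit hydrogens from standard valence (C 4, N 3, O 2, S 2, halogen 1):
  atom 1: N, bond orders sum to 1 (valence 3) → 2 H
  atom 2: C, bond orders sum to 4 (valence 4) → 0 H
  atom 3: C, bond orders sum to 4 (valence 4) → 0 H
  atom 4: N, bond orders sum to 1 (valence 3) → 2 H
  atom 5: S, bond orders sum to 2 (valence 2) → 0 H
  atom 6: C, bond orders sum to 4 (valence 4) → 0 H
  atom 7: C, bond orders sum to 3 (valence 4) → 1 H
  atom 8: C, bond orders sum to 4 (valence 4) → 0 H
  atom 9: N, bond orders sum to 1 (valence 3) → 2 H
  atom 10: O, bond orders sum to 2 (valence 2) → 0 H
Totals → C:5, H:7, N:3, O:1, S:1.

C5H7N3OS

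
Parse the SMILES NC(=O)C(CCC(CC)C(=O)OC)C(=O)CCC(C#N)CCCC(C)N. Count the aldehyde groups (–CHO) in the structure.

Scan the SMILES for the aldehyde motif — none present.
Groups that are present: 1 amide, 1 ester, 1 ketone, 1 nitrile, 1 primary amine.

0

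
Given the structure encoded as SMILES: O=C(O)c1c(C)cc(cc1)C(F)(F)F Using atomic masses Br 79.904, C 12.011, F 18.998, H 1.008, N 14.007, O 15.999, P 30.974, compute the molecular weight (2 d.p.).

204.15 g/mol

First, the molecular formula is C9H7F3O2 (counting implicit H from valence).
  C: 9 × 12.011 = 108.099
  F: 3 × 18.998 = 56.994
  H: 7 × 1.008 = 7.056
  O: 2 × 15.999 = 31.998
Sum: 9×12.011 + 3×18.998 + 7×1.008 + 2×15.999 = 204.147 → 204.15 g/mol.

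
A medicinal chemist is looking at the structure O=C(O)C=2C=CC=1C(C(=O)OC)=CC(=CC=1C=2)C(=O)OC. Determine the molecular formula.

C15H12O6

Walk through each heavy atom and fill implicit hydrogens from standard valence (C 4, N 3, O 2, S 2, halogen 1):
  atom 1: O, bond orders sum to 2 (valence 2) → 0 H
  atom 2: C, bond orders sum to 4 (valence 4) → 0 H
  atom 3: O, bond orders sum to 1 (valence 2) → 1 H
  atom 4: C, bond orders sum to 4 (valence 4) → 0 H
  atom 5: C, bond orders sum to 3 (valence 4) → 1 H
  atom 6: C, bond orders sum to 3 (valence 4) → 1 H
  atom 7: C, bond orders sum to 4 (valence 4) → 0 H
  atom 8: C, bond orders sum to 4 (valence 4) → 0 H
  atom 9: C, bond orders sum to 4 (valence 4) → 0 H
  atom 10: O, bond orders sum to 2 (valence 2) → 0 H
  atom 11: O, bond orders sum to 2 (valence 2) → 0 H
  atom 12: C, bond orders sum to 1 (valence 4) → 3 H
  atom 13: C, bond orders sum to 3 (valence 4) → 1 H
  atom 14: C, bond orders sum to 4 (valence 4) → 0 H
  atom 15: C, bond orders sum to 3 (valence 4) → 1 H
  atom 16: C, bond orders sum to 4 (valence 4) → 0 H
  atom 17: C, bond orders sum to 3 (valence 4) → 1 H
  atom 18: C, bond orders sum to 4 (valence 4) → 0 H
  atom 19: O, bond orders sum to 2 (valence 2) → 0 H
  atom 20: O, bond orders sum to 2 (valence 2) → 0 H
  atom 21: C, bond orders sum to 1 (valence 4) → 3 H
Totals → C:15, H:12, O:6.
In Hill order: C15H12O6.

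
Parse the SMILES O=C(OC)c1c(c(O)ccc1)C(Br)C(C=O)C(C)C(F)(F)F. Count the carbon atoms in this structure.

14

Count every carbon token in the SMILES (each C, including those in ring-closure positions and inside branches).
Carbon count: 14.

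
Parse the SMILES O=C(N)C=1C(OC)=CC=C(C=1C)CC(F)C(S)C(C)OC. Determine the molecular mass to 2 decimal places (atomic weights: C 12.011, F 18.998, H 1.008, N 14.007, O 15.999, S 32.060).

First, the molecular formula is C15H22FNO3S (counting implicit H from valence).
  C: 15 × 12.011 = 180.165
  F: 1 × 18.998 = 18.998
  H: 22 × 1.008 = 22.176
  N: 1 × 14.007 = 14.007
  O: 3 × 15.999 = 47.997
  S: 1 × 32.060 = 32.060
Sum: 15×12.011 + 1×18.998 + 22×1.008 + 1×14.007 + 3×15.999 + 1×32.060 = 315.403 → 315.40 g/mol.

315.40 g/mol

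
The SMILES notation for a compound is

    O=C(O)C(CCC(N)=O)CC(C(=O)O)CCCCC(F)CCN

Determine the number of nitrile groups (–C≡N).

Scan the SMILES for the nitrile motif — none present.
Groups that are present: 1 amide, 2 carboxylic acid, 1 primary amine.

0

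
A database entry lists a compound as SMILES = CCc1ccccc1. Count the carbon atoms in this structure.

8

Count every carbon token in the SMILES (each C, including those in ring-closure positions and inside branches).
Carbon count: 8.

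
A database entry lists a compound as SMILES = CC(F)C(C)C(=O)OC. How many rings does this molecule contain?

0

In SMILES, each pair of matching ring-closure digits denotes one ring-closing bond; the number of such bonds equals the number of independent rings.
Ring-closure bonds here: 0.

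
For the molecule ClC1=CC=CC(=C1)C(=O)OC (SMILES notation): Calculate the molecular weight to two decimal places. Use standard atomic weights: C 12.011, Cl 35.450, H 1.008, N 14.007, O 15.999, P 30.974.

170.59 g/mol

First, the molecular formula is C8H7ClO2 (counting implicit H from valence).
  C: 8 × 12.011 = 96.088
  Cl: 1 × 35.450 = 35.450
  H: 7 × 1.008 = 7.056
  O: 2 × 15.999 = 31.998
Sum: 8×12.011 + 1×35.450 + 7×1.008 + 2×15.999 = 170.592 → 170.59 g/mol.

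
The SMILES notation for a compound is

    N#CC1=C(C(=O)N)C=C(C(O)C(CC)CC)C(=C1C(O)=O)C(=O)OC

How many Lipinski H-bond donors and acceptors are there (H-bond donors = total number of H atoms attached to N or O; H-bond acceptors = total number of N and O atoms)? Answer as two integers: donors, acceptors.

4, 8

Donors: find every N or O and count the H atoms it carries.
  atom 1 (N): bond orders sum to 3 → 0 H
  atom 6 (O): bond orders sum to 2 → 0 H
  atom 7 (N): bond orders sum to 1 → 2 H
  atom 11 (O): bond orders sum to 1 → 1 H
  atom 20 (O): bond orders sum to 1 → 1 H
  atom 21 (O): bond orders sum to 2 → 0 H
  atom 23 (O): bond orders sum to 2 → 0 H
  atom 24 (O): bond orders sum to 2 → 0 H
Lipinski HBD = 4.
Acceptors: N atoms = 2, O atoms = 6 → HBA = 8.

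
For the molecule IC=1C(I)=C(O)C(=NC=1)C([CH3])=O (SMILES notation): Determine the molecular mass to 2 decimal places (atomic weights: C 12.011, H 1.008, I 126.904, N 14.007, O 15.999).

388.93 g/mol

First, the molecular formula is C7H5I2NO2 (counting implicit H from valence).
  C: 7 × 12.011 = 84.077
  H: 5 × 1.008 = 5.040
  I: 2 × 126.904 = 253.808
  N: 1 × 14.007 = 14.007
  O: 2 × 15.999 = 31.998
Sum: 7×12.011 + 5×1.008 + 2×126.904 + 1×14.007 + 2×15.999 = 388.930 → 388.93 g/mol.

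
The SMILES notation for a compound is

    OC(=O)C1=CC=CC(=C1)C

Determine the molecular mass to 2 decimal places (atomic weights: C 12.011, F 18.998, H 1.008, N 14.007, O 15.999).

136.15 g/mol

First, the molecular formula is C8H8O2 (counting implicit H from valence).
  C: 8 × 12.011 = 96.088
  H: 8 × 1.008 = 8.064
  O: 2 × 15.999 = 31.998
Sum: 8×12.011 + 8×1.008 + 2×15.999 = 136.150 → 136.15 g/mol.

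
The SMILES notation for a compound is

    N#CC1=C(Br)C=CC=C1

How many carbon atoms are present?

Count every carbon token in the SMILES (each C, including those in ring-closure positions and inside branches).
Carbon count: 7.

7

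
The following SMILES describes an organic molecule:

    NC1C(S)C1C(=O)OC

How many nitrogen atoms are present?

Scan the SMILES for N atoms (remember two-letter symbols like Cl and Br are single atoms).
Nitrogen count: 1.

1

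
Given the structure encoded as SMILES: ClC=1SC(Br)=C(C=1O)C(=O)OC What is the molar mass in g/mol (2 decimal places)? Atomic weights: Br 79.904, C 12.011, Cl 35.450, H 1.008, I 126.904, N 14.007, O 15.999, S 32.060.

First, the molecular formula is C6H4BrClO3S (counting implicit H from valence).
  Br: 1 × 79.904 = 79.904
  C: 6 × 12.011 = 72.066
  Cl: 1 × 35.450 = 35.450
  H: 4 × 1.008 = 4.032
  O: 3 × 15.999 = 47.997
  S: 1 × 32.060 = 32.060
Sum: 1×79.904 + 6×12.011 + 1×35.450 + 4×1.008 + 3×15.999 + 1×32.060 = 271.509 → 271.51 g/mol.

271.51 g/mol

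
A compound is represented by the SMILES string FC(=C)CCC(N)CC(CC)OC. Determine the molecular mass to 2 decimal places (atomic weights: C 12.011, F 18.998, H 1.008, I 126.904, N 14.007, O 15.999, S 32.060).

First, the molecular formula is C10H20FNO (counting implicit H from valence).
  C: 10 × 12.011 = 120.110
  F: 1 × 18.998 = 18.998
  H: 20 × 1.008 = 20.160
  N: 1 × 14.007 = 14.007
  O: 1 × 15.999 = 15.999
Sum: 10×12.011 + 1×18.998 + 20×1.008 + 1×14.007 + 1×15.999 = 189.274 → 189.27 g/mol.

189.27 g/mol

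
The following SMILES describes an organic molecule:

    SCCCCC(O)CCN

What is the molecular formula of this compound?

C7H17NOS

Walk through each heavy atom and fill implicit hydrogens from standard valence (C 4, N 3, O 2, S 2, halogen 1):
  atom 1: S, bond orders sum to 1 (valence 2) → 1 H
  atom 2: C, bond orders sum to 2 (valence 4) → 2 H
  atom 3: C, bond orders sum to 2 (valence 4) → 2 H
  atom 4: C, bond orders sum to 2 (valence 4) → 2 H
  atom 5: C, bond orders sum to 2 (valence 4) → 2 H
  atom 6: C, bond orders sum to 3 (valence 4) → 1 H
  atom 7: O, bond orders sum to 1 (valence 2) → 1 H
  atom 8: C, bond orders sum to 2 (valence 4) → 2 H
  atom 9: C, bond orders sum to 2 (valence 4) → 2 H
  atom 10: N, bond orders sum to 1 (valence 3) → 2 H
Totals → C:7, H:17, N:1, O:1, S:1.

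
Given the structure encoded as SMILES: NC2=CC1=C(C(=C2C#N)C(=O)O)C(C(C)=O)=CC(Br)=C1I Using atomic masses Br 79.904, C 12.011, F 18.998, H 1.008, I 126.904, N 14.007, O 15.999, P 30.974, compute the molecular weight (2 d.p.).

459.04 g/mol

First, the molecular formula is C14H8BrIN2O3 (counting implicit H from valence).
  Br: 1 × 79.904 = 79.904
  C: 14 × 12.011 = 168.154
  H: 8 × 1.008 = 8.064
  I: 1 × 126.904 = 126.904
  N: 2 × 14.007 = 28.014
  O: 3 × 15.999 = 47.997
Sum: 1×79.904 + 14×12.011 + 8×1.008 + 1×126.904 + 2×14.007 + 3×15.999 = 459.037 → 459.04 g/mol.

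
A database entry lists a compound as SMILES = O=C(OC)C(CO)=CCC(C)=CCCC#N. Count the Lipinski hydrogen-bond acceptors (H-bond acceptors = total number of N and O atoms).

4

N atoms: 1; O atoms: 3.
Lipinski HBA = 1 + 3 = 4.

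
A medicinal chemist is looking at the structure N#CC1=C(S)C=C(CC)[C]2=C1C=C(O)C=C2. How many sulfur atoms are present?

Scan the SMILES for S atoms (remember two-letter symbols like Cl and Br are single atoms).
Sulfur count: 1.

1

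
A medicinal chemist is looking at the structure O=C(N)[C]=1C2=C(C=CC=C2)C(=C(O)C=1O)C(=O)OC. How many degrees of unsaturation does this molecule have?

Degree of unsaturation = (number of rings) + (number of π bonds).
Ring closures in the SMILES: 2.
π bonds: 7 double bonds (each 1 DoU) → 7 DoU from unsaturation.
Total DoU = 2 + 7 = 9.

9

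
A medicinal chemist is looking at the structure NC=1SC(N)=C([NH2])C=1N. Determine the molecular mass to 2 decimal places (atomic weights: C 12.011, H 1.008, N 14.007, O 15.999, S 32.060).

First, the molecular formula is C4H8N4S (counting implicit H from valence).
  C: 4 × 12.011 = 48.044
  H: 8 × 1.008 = 8.064
  N: 4 × 14.007 = 56.028
  S: 1 × 32.060 = 32.060
Sum: 4×12.011 + 8×1.008 + 4×14.007 + 1×32.060 = 144.196 → 144.20 g/mol.

144.20 g/mol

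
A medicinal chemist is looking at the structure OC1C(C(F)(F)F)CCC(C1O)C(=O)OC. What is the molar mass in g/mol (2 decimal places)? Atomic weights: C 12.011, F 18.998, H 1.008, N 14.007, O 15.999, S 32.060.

First, the molecular formula is C9H13F3O4 (counting implicit H from valence).
  C: 9 × 12.011 = 108.099
  F: 3 × 18.998 = 56.994
  H: 13 × 1.008 = 13.104
  O: 4 × 15.999 = 63.996
Sum: 9×12.011 + 3×18.998 + 13×1.008 + 4×15.999 = 242.193 → 242.19 g/mol.

242.19 g/mol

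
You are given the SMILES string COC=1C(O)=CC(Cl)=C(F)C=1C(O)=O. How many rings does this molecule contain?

In SMILES, each pair of matching ring-closure digits denotes one ring-closing bond; the number of such bonds equals the number of independent rings.
Ring-closure bonds here: 1.

1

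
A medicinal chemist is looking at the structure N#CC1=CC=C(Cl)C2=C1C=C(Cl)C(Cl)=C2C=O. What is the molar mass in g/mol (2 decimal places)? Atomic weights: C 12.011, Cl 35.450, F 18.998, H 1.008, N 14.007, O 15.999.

First, the molecular formula is C12H4Cl3NO (counting implicit H from valence).
  C: 12 × 12.011 = 144.132
  Cl: 3 × 35.450 = 106.350
  H: 4 × 1.008 = 4.032
  N: 1 × 14.007 = 14.007
  O: 1 × 15.999 = 15.999
Sum: 12×12.011 + 3×35.450 + 4×1.008 + 1×14.007 + 1×15.999 = 284.520 → 284.52 g/mol.

284.52 g/mol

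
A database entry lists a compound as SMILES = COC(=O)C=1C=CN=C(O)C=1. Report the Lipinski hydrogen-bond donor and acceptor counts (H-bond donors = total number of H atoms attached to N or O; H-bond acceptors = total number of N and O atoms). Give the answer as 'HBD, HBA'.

1, 4

Donors: find every N or O and count the H atoms it carries.
  atom 2 (O): bond orders sum to 2 → 0 H
  atom 4 (O): bond orders sum to 2 → 0 H
  atom 8 (N): bond orders sum to 3 → 0 H
  atom 10 (O): bond orders sum to 1 → 1 H
Lipinski HBD = 1.
Acceptors: N atoms = 1, O atoms = 3 → HBA = 4.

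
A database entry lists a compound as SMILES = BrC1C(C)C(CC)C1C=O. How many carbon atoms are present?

8

Count every carbon token in the SMILES (each C, including those in ring-closure positions and inside branches).
Carbon count: 8.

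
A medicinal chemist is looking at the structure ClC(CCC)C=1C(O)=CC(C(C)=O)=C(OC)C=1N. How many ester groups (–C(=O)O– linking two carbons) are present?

Scan the SMILES for the ester motif — none present.
Groups that are present: 1 ether, 1 hydroxyl, 1 ketone, 1 primary amine.

0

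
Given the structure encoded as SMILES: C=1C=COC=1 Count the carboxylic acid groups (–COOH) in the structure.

Scan the SMILES for the carboxylic acid motif — none present.

0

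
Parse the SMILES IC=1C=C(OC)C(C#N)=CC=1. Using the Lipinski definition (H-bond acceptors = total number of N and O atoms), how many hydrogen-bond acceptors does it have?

N atoms: 1; O atoms: 1.
Lipinski HBA = 1 + 1 = 2.

2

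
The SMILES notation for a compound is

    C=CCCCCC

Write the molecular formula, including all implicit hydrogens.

C7H14

Walk through each heavy atom and fill implicit hydrogens from standard valence (C 4, N 3, O 2, S 2, halogen 1):
  atom 1: C, bond orders sum to 2 (valence 4) → 2 H
  atom 2: C, bond orders sum to 3 (valence 4) → 1 H
  atom 3: C, bond orders sum to 2 (valence 4) → 2 H
  atom 4: C, bond orders sum to 2 (valence 4) → 2 H
  atom 5: C, bond orders sum to 2 (valence 4) → 2 H
  atom 6: C, bond orders sum to 2 (valence 4) → 2 H
  atom 7: C, bond orders sum to 1 (valence 4) → 3 H
Totals → C:7, H:14.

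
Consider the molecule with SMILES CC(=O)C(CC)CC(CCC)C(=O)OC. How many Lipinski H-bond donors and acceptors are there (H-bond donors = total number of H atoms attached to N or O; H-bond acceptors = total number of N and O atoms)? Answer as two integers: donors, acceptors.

0, 3

Donors: find every N or O and count the H atoms it carries.
  atom 3 (O): bond orders sum to 2 → 0 H
  atom 13 (O): bond orders sum to 2 → 0 H
  atom 14 (O): bond orders sum to 2 → 0 H
Lipinski HBD = 0.
Acceptors: N atoms = 0, O atoms = 3 → HBA = 3.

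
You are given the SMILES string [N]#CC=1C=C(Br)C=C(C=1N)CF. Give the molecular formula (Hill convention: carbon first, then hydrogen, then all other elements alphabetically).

C8H6BrFN2

Walk through each heavy atom and fill implicit hydrogens from standard valence (C 4, N 3, O 2, S 2, halogen 1):
  atom 1: N with explicit H count 0
  atom 2: C, bond orders sum to 4 (valence 4) → 0 H
  atom 3: C, bond orders sum to 4 (valence 4) → 0 H
  atom 4: C, bond orders sum to 3 (valence 4) → 1 H
  atom 5: C, bond orders sum to 4 (valence 4) → 0 H
  atom 6: Br (halogen, monovalent) → 0 H
  atom 7: C, bond orders sum to 3 (valence 4) → 1 H
  atom 8: C, bond orders sum to 4 (valence 4) → 0 H
  atom 9: C, bond orders sum to 4 (valence 4) → 0 H
  atom 10: N, bond orders sum to 1 (valence 3) → 2 H
  atom 11: C, bond orders sum to 2 (valence 4) → 2 H
  atom 12: F (halogen, monovalent) → 0 H
Totals → C:8, H:6, Br:1, F:1, N:2.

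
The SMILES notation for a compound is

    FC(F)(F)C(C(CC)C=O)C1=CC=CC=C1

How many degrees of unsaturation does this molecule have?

5

Degree of unsaturation = (number of rings) + (number of π bonds).
Ring closures in the SMILES: 1.
π bonds: 4 double bonds (each 1 DoU) → 4 DoU from unsaturation.
Total DoU = 1 + 4 = 5.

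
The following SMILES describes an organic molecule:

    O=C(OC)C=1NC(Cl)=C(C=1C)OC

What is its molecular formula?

Walk through each heavy atom and fill implicit hydrogens from standard valence (C 4, N 3, O 2, S 2, halogen 1):
  atom 1: O, bond orders sum to 2 (valence 2) → 0 H
  atom 2: C, bond orders sum to 4 (valence 4) → 0 H
  atom 3: O, bond orders sum to 2 (valence 2) → 0 H
  atom 4: C, bond orders sum to 1 (valence 4) → 3 H
  atom 5: C, bond orders sum to 4 (valence 4) → 0 H
  atom 6: N, bond orders sum to 2 (valence 3) → 1 H
  atom 7: C, bond orders sum to 4 (valence 4) → 0 H
  atom 8: Cl (halogen, monovalent) → 0 H
  atom 9: C, bond orders sum to 4 (valence 4) → 0 H
  atom 10: C, bond orders sum to 4 (valence 4) → 0 H
  atom 11: C, bond orders sum to 1 (valence 4) → 3 H
  atom 12: O, bond orders sum to 2 (valence 2) → 0 H
  atom 13: C, bond orders sum to 1 (valence 4) → 3 H
Totals → C:8, H:10, Cl:1, N:1, O:3.
In Hill order: C8H10ClNO3.

C8H10ClNO3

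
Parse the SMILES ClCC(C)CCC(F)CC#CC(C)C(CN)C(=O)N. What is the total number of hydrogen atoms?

24

Walk through each heavy atom and fill implicit hydrogens from standard valence (C 4, N 3, O 2, S 2, halogen 1):
  atom 1: Cl (halogen, monovalent) → 0 H
  atom 2: C, bond orders sum to 2 (valence 4) → 2 H
  atom 3: C, bond orders sum to 3 (valence 4) → 1 H
  atom 4: C, bond orders sum to 1 (valence 4) → 3 H
  atom 5: C, bond orders sum to 2 (valence 4) → 2 H
  atom 6: C, bond orders sum to 2 (valence 4) → 2 H
  atom 7: C, bond orders sum to 3 (valence 4) → 1 H
  atom 8: F (halogen, monovalent) → 0 H
  atom 9: C, bond orders sum to 2 (valence 4) → 2 H
  atom 10: C, bond orders sum to 4 (valence 4) → 0 H
  atom 11: C, bond orders sum to 4 (valence 4) → 0 H
  atom 12: C, bond orders sum to 3 (valence 4) → 1 H
  atom 13: C, bond orders sum to 1 (valence 4) → 3 H
  atom 14: C, bond orders sum to 3 (valence 4) → 1 H
  atom 15: C, bond orders sum to 2 (valence 4) → 2 H
  atom 16: N, bond orders sum to 1 (valence 3) → 2 H
  atom 17: C, bond orders sum to 4 (valence 4) → 0 H
  atom 18: O, bond orders sum to 2 (valence 2) → 0 H
  atom 19: N, bond orders sum to 1 (valence 3) → 2 H
Total hydrogens: 24.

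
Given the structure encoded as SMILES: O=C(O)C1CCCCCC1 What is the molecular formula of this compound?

C8H14O2

Walk through each heavy atom and fill implicit hydrogens from standard valence (C 4, N 3, O 2, S 2, halogen 1):
  atom 1: O, bond orders sum to 2 (valence 2) → 0 H
  atom 2: C, bond orders sum to 4 (valence 4) → 0 H
  atom 3: O, bond orders sum to 1 (valence 2) → 1 H
  atom 4: C, bond orders sum to 3 (valence 4) → 1 H
  atom 5: C, bond orders sum to 2 (valence 4) → 2 H
  atom 6: C, bond orders sum to 2 (valence 4) → 2 H
  atom 7: C, bond orders sum to 2 (valence 4) → 2 H
  atom 8: C, bond orders sum to 2 (valence 4) → 2 H
  atom 9: C, bond orders sum to 2 (valence 4) → 2 H
  atom 10: C, bond orders sum to 2 (valence 4) → 2 H
Totals → C:8, H:14, O:2.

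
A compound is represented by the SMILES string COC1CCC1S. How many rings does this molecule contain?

In SMILES, each pair of matching ring-closure digits denotes one ring-closing bond; the number of such bonds equals the number of independent rings.
Ring-closure bonds here: 1.

1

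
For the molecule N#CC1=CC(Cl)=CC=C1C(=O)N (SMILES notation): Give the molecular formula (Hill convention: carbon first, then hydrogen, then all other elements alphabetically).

Walk through each heavy atom and fill implicit hydrogens from standard valence (C 4, N 3, O 2, S 2, halogen 1):
  atom 1: N, bond orders sum to 3 (valence 3) → 0 H
  atom 2: C, bond orders sum to 4 (valence 4) → 0 H
  atom 3: C, bond orders sum to 4 (valence 4) → 0 H
  atom 4: C, bond orders sum to 3 (valence 4) → 1 H
  atom 5: C, bond orders sum to 4 (valence 4) → 0 H
  atom 6: Cl (halogen, monovalent) → 0 H
  atom 7: C, bond orders sum to 3 (valence 4) → 1 H
  atom 8: C, bond orders sum to 3 (valence 4) → 1 H
  atom 9: C, bond orders sum to 4 (valence 4) → 0 H
  atom 10: C, bond orders sum to 4 (valence 4) → 0 H
  atom 11: O, bond orders sum to 2 (valence 2) → 0 H
  atom 12: N, bond orders sum to 1 (valence 3) → 2 H
Totals → C:8, H:5, Cl:1, N:2, O:1.
In Hill order: C8H5ClN2O.

C8H5ClN2O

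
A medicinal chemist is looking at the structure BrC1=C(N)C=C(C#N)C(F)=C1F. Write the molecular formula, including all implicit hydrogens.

C7H3BrF2N2

Walk through each heavy atom and fill implicit hydrogens from standard valence (C 4, N 3, O 2, S 2, halogen 1):
  atom 1: Br (halogen, monovalent) → 0 H
  atom 2: C, bond orders sum to 4 (valence 4) → 0 H
  atom 3: C, bond orders sum to 4 (valence 4) → 0 H
  atom 4: N, bond orders sum to 1 (valence 3) → 2 H
  atom 5: C, bond orders sum to 3 (valence 4) → 1 H
  atom 6: C, bond orders sum to 4 (valence 4) → 0 H
  atom 7: C, bond orders sum to 4 (valence 4) → 0 H
  atom 8: N, bond orders sum to 3 (valence 3) → 0 H
  atom 9: C, bond orders sum to 4 (valence 4) → 0 H
  atom 10: F (halogen, monovalent) → 0 H
  atom 11: C, bond orders sum to 4 (valence 4) → 0 H
  atom 12: F (halogen, monovalent) → 0 H
Totals → C:7, H:3, Br:1, F:2, N:2.
In Hill order: C7H3BrF2N2.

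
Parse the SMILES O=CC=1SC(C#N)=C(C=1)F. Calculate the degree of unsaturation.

Molecular formula: C6H2FNOS.
DoU = (2C + 2 + N − H − X) / 2, where X is the halogen count and O/S are ignored.
    = (2·6 + 2 + 1 − 2 − 1) / 2 = 12 / 2 = 6.

6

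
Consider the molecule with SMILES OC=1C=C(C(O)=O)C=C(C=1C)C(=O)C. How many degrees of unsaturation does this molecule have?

6

Degree of unsaturation = (number of rings) + (number of π bonds).
Ring closures in the SMILES: 1.
π bonds: 5 double bonds (each 1 DoU) → 5 DoU from unsaturation.
Total DoU = 1 + 5 = 6.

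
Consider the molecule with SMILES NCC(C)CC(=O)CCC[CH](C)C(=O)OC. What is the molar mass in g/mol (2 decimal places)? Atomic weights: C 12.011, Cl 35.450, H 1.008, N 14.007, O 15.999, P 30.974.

229.32 g/mol

First, the molecular formula is C12H23NO3 (counting implicit H from valence).
  C: 12 × 12.011 = 144.132
  H: 23 × 1.008 = 23.184
  N: 1 × 14.007 = 14.007
  O: 3 × 15.999 = 47.997
Sum: 12×12.011 + 23×1.008 + 1×14.007 + 3×15.999 = 229.320 → 229.32 g/mol.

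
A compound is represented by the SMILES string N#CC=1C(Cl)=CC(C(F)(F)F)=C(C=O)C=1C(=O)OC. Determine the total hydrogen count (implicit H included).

Walk through each heavy atom and fill implicit hydrogens from standard valence (C 4, N 3, O 2, S 2, halogen 1):
  atom 1: N, bond orders sum to 3 (valence 3) → 0 H
  atom 2: C, bond orders sum to 4 (valence 4) → 0 H
  atom 3: C, bond orders sum to 4 (valence 4) → 0 H
  atom 4: C, bond orders sum to 4 (valence 4) → 0 H
  atom 5: Cl (halogen, monovalent) → 0 H
  atom 6: C, bond orders sum to 3 (valence 4) → 1 H
  atom 7: C, bond orders sum to 4 (valence 4) → 0 H
  atom 8: C, bond orders sum to 4 (valence 4) → 0 H
  atom 9: F (halogen, monovalent) → 0 H
  atom 10: F (halogen, monovalent) → 0 H
  atom 11: F (halogen, monovalent) → 0 H
  atom 12: C, bond orders sum to 4 (valence 4) → 0 H
  atom 13: C, bond orders sum to 3 (valence 4) → 1 H
  atom 14: O, bond orders sum to 2 (valence 2) → 0 H
  atom 15: C, bond orders sum to 4 (valence 4) → 0 H
  atom 16: C, bond orders sum to 4 (valence 4) → 0 H
  atom 17: O, bond orders sum to 2 (valence 2) → 0 H
  atom 18: O, bond orders sum to 2 (valence 2) → 0 H
  atom 19: C, bond orders sum to 1 (valence 4) → 3 H
Total hydrogens: 5.

5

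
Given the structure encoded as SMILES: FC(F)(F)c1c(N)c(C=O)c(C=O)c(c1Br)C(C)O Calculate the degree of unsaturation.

6

Molecular formula: C11H9BrF3NO3.
DoU = (2C + 2 + N − H − X) / 2, where X is the halogen count and O/S are ignored.
    = (2·11 + 2 + 1 − 9 − 4) / 2 = 12 / 2 = 6.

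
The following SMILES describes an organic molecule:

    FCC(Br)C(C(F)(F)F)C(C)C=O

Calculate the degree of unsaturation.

Molecular formula: C7H9BrF4O.
DoU = (2C + 2 + N − H − X) / 2, where X is the halogen count and O/S are ignored.
    = (2·7 + 2 + 0 − 9 − 5) / 2 = 2 / 2 = 1.

1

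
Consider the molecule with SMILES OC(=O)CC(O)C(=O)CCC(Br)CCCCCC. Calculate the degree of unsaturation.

2

Degree of unsaturation = (number of rings) + (number of π bonds).
Ring closures in the SMILES: 0.
π bonds: 2 double bonds (each 1 DoU) → 2 DoU from unsaturation.
Total DoU = 0 + 2 = 2.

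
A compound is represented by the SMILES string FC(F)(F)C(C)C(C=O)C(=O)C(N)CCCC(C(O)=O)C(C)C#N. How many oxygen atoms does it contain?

Scan the SMILES for O atoms (remember two-letter symbols like Cl and Br are single atoms).
Oxygen count: 4.

4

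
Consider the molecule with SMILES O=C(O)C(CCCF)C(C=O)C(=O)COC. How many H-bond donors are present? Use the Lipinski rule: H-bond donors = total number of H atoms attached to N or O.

1

Donors: find every N or O and count the H atoms it carries.
  atom 1 (O): bond orders sum to 2 → 0 H
  atom 3 (O): bond orders sum to 1 → 1 H
  atom 11 (O): bond orders sum to 2 → 0 H
  atom 13 (O): bond orders sum to 2 → 0 H
  atom 15 (O): bond orders sum to 2 → 0 H
Lipinski HBD = 1.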